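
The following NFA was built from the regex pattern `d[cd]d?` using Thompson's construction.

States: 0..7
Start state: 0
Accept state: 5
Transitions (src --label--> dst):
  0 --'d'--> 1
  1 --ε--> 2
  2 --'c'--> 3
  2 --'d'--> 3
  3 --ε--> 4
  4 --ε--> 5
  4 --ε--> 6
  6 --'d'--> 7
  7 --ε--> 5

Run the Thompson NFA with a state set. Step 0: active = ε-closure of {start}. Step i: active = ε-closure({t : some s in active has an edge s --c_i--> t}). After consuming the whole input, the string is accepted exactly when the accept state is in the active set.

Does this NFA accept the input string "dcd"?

start: ε-closure({0}) = {0}
'd' @ 1: {1,2}
'c' @ 2: {3,4,5,6}  [accepting]
'd' @ 3: {5,7}  [accepting]
end set {5,7} — state 5 in

Answer: ACCEPT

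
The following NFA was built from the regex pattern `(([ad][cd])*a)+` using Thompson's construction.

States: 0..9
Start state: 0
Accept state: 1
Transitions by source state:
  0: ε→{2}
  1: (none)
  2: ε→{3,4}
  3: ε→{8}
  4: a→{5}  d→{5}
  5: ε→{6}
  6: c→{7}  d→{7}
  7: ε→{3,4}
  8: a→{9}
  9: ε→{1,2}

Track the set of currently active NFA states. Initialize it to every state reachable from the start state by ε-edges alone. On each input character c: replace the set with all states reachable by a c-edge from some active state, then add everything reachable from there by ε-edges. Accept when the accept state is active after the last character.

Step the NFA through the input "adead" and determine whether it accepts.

S₀ = ε-closure({0}) = {0,2,3,4,8}
'a' @ 1: {1,2,3,4,5,6,8,9}  [accepting]
'd' @ 2: {3,4,5,6,7,8}
'e' @ 3: {}  — state set empty
rest 'ad' ignored (set empty)
final: {}; accept 1 not in set

Answer: REJECT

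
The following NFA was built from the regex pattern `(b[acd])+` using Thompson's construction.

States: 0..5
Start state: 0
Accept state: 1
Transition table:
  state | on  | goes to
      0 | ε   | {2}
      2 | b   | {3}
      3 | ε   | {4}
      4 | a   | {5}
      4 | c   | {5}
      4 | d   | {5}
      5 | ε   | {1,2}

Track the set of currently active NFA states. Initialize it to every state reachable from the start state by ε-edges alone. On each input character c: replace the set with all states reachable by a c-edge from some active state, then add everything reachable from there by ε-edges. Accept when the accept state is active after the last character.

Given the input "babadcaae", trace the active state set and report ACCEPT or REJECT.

start: ε-closure({0}) = {0,2}
'b' @ 1: {3,4}
'a' @ 2: {1,2,5}  ✓accept
'b' @ 3: {3,4}
'a' @ 4: {1,2,5}  ✓accept
'd' @ 5: {}  — no active states
rest 'caae' ignored (set empty)
end set {} — state 1 not in

Answer: REJECT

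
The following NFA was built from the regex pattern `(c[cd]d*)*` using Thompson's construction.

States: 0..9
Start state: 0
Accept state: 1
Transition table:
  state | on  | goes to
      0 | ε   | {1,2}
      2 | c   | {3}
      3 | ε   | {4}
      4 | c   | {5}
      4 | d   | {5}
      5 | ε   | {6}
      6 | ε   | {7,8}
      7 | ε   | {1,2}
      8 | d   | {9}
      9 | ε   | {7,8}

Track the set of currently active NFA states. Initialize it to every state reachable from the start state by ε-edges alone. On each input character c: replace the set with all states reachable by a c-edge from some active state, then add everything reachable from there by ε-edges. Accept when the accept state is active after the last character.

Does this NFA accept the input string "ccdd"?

Answer: ACCEPT

Derivation:
initial (ε-close {0}): {0,1,2}
'c' @ 1: {3,4}
'c' @ 2: {1,2,5,6,7,8}  ✓accept
'd' @ 3: {1,2,7,8,9}  ✓accept
'd' @ 4: {1,2,7,8,9}  ✓accept
after full input: {1,2,7,8,9}  (accept=1 in)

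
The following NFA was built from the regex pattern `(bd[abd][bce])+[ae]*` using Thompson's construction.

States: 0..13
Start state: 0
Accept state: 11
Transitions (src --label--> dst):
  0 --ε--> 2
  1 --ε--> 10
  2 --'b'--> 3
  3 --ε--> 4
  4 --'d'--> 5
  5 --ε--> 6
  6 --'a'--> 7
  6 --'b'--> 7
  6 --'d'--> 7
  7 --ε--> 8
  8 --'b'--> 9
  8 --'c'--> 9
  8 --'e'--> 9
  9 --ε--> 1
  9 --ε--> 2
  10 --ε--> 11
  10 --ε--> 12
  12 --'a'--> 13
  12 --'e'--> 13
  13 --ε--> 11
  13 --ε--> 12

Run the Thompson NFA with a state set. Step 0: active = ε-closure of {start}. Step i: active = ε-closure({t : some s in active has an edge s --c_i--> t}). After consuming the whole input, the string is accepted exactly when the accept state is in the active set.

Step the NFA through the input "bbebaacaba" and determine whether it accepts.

initial (ε-close {0}): {0,2}
'b' @ 1: {3,4}
'b' @ 2: {}  — no active states
rest 'ebaacaba' ignored (set empty)
after full input: {}  (accept=11 not in)

Answer: REJECT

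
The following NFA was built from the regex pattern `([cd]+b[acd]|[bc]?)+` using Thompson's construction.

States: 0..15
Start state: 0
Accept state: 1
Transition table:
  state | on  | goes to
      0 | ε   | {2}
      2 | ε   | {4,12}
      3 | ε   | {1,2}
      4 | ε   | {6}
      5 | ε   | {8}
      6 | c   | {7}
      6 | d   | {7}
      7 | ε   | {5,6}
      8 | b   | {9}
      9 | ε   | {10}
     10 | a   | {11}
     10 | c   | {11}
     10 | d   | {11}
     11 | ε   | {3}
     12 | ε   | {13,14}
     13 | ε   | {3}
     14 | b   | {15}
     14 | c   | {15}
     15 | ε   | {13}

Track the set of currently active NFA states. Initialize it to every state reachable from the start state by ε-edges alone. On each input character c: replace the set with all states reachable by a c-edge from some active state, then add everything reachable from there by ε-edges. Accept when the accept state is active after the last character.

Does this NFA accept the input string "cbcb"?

initial (ε-close {0}): {0,1,2,3,4,6,12,13,14}
'c' @ 1: {1,2,3,4,5,6,7,8,12,13,14,15}  (accept∈set)
'b' @ 2: {1,2,3,4,6,9,10,12,13,14,15}  (accept∈set)
'c' @ 3: {1,2,3,4,5,6,7,8,11,12,13,14,15}  (accept∈set)
'b' @ 4: {1,2,3,4,6,9,10,12,13,14,15}  (accept∈set)
after full input: {1,2,3,4,6,9,10,12,13,14,15}  (accept=1 in)

Answer: ACCEPT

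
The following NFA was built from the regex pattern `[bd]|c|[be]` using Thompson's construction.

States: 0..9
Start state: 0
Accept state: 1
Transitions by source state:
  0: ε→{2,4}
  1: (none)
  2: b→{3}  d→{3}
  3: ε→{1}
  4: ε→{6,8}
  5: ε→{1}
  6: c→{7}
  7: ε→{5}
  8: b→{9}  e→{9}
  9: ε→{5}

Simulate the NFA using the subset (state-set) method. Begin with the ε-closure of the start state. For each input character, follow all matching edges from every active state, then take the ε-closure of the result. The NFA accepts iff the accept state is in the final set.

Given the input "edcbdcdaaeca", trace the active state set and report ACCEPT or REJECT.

Answer: REJECT

Steps:
S₀ = ε-closure({0}) = {0,2,4,6,8}
'e' @ 1: {1,5,9}  (accept∈set)
'd' @ 2: {}  — dead — no transitions
rest 'cbdcdaaeca' ignored (set empty)
end set {} — state 1 not in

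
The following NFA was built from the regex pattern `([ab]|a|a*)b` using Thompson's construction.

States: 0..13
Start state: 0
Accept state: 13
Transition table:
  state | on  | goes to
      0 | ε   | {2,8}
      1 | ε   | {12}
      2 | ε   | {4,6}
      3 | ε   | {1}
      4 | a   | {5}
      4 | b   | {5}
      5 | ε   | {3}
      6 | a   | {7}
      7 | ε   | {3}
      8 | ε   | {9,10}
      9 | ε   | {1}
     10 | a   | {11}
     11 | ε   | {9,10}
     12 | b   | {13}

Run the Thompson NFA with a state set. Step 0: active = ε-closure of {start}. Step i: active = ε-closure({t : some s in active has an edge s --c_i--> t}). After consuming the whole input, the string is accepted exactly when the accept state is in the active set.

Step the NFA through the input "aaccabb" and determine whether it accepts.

Answer: REJECT

Derivation:
start: ε-closure({0}) = {0,1,2,4,6,8,9,10,12}
'a' @ 1: {1,3,5,7,9,10,11,12}
'a' @ 2: {1,9,10,11,12}
'c' @ 3: {}  — no active states
rest 'cabb' ignored (set empty)
final: {}; accept 13 not in set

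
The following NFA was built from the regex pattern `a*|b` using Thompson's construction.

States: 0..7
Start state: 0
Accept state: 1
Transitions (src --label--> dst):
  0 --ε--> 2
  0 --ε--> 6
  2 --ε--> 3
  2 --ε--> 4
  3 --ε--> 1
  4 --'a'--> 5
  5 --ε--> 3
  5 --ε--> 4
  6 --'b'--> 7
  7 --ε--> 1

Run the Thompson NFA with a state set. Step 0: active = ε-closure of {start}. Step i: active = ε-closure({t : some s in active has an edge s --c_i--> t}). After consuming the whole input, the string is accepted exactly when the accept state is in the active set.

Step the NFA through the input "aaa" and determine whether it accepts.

Answer: ACCEPT

Trace:
start: ε-closure({0}) = {0,1,2,3,4,6}
'a' @ 1: {1,3,4,5}  (accept∈set)
'a' @ 2: {1,3,4,5}  (accept∈set)
'a' @ 3: {1,3,4,5}  (accept∈set)
end set {1,3,4,5} — state 1 in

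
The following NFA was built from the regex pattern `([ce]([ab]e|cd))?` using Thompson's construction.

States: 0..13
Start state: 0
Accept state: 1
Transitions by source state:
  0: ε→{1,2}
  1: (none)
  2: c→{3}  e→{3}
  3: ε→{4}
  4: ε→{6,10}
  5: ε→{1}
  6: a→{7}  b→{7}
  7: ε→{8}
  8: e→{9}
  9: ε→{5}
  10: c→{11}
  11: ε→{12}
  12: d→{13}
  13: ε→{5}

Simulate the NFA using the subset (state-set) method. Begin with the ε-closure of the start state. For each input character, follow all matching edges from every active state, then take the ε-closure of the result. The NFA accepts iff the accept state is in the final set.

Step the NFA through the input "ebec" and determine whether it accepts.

S₀ = ε-closure({0}) = {0,1,2}
'e' @ 1: {3,4,6,10}
'b' @ 2: {7,8}
'e' @ 3: {1,5,9}  ✓accept
'c' @ 4: {}  — no active states
final: {}; accept 1 not in set

Answer: REJECT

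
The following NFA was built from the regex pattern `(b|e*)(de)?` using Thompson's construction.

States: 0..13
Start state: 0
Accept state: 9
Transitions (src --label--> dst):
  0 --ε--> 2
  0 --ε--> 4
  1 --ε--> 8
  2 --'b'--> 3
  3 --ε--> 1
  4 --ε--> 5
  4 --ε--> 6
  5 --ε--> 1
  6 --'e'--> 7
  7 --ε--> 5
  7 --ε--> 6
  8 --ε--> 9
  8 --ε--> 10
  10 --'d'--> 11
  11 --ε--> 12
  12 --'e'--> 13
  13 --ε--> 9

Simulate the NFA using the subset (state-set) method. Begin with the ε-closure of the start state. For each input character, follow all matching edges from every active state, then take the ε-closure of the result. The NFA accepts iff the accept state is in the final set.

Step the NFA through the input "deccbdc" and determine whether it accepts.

Answer: REJECT

Derivation:
S₀ = ε-closure({0}) = {0,1,2,4,5,6,8,9,10}
'd' @ 1: {11,12}
'e' @ 2: {9,13}  (accept∈set)
'c' @ 3: {}  — no active states
rest 'cbdc' ignored (set empty)
final: {}; accept 9 not in set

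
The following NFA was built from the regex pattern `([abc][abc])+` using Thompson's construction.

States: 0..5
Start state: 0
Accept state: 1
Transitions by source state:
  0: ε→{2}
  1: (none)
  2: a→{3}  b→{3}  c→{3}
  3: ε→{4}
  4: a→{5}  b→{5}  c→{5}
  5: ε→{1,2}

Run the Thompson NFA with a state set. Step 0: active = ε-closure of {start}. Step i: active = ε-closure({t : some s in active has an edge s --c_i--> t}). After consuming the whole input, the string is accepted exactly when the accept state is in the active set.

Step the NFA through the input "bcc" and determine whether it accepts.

start: ε-closure({0}) = {0,2}
'b' @ 1: {3,4}
'c' @ 2: {1,2,5}  [accepting]
'c' @ 3: {3,4}
after full input: {3,4}  (accept=1 not in)

Answer: REJECT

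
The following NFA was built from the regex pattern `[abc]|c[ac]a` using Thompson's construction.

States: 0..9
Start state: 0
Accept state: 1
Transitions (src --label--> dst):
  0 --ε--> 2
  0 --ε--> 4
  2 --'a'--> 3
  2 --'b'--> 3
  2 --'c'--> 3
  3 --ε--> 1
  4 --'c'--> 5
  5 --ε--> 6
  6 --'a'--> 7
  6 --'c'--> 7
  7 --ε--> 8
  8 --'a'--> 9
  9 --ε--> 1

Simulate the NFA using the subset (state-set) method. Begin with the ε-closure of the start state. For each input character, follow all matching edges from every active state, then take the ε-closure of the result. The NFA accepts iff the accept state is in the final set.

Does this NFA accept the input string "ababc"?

start: ε-closure({0}) = {0,2,4}
'a' @ 1: {1,3}  ✓accept
'b' @ 2: {}  — dead — no transitions
rest 'abc' ignored (set empty)
end set {} — state 1 not in

Answer: REJECT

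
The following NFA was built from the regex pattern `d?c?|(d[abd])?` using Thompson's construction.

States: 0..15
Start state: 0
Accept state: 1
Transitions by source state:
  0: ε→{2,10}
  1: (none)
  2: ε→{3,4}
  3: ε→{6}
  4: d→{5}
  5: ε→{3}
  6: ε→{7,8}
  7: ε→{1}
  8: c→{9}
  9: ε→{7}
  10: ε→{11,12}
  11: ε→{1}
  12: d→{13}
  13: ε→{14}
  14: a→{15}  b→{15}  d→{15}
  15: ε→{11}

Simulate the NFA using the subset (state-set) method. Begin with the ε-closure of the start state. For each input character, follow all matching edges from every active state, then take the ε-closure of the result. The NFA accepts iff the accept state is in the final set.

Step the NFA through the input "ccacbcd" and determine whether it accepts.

start: ε-closure({0}) = {0,1,2,3,4,6,7,8,10,11,12}
'c' @ 1: {1,7,9}  (accept∈set)
'c' @ 2: {}  — state set empty
rest 'acbcd' ignored (set empty)
after full input: {}  (accept=1 not in)

Answer: REJECT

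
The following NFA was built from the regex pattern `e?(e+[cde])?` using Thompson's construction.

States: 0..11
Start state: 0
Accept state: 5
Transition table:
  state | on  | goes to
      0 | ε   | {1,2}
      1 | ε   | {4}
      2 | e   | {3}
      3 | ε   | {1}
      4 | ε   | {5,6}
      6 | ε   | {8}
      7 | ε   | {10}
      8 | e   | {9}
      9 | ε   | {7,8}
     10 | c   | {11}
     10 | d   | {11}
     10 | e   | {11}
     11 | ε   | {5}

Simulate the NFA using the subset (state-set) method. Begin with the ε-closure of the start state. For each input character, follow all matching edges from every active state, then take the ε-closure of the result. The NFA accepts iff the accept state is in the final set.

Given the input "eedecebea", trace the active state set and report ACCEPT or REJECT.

start: ε-closure({0}) = {0,1,2,4,5,6,8}
'e' @ 1: {1,3,4,5,6,7,8,9,10}  (accept∈set)
'e' @ 2: {5,7,8,9,10,11}  (accept∈set)
'd' @ 3: {5,11}  (accept∈set)
'e' @ 4: {}  — no active states
rest 'cebea' ignored (set empty)
end set {} — state 5 not in

Answer: REJECT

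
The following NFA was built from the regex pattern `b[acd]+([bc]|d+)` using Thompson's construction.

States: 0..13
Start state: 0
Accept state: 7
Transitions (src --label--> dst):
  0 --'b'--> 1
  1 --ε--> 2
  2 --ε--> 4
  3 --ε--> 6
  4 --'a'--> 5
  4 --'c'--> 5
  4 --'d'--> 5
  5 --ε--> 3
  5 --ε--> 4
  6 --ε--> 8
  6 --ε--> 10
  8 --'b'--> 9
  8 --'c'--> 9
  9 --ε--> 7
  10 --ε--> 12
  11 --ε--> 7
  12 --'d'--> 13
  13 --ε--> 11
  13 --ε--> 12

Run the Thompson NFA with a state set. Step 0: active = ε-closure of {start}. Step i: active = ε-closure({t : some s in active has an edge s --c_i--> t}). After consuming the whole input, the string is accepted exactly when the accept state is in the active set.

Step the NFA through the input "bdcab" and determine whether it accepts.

start: ε-closure({0}) = {0}
'b' @ 1: {1,2,4}
'd' @ 2: {3,4,5,6,8,10,12}
'c' @ 3: {3,4,5,6,7,8,9,10,12}  ✓accept
'a' @ 4: {3,4,5,6,8,10,12}
'b' @ 5: {7,9}  ✓accept
end set {7,9} — state 7 in

Answer: ACCEPT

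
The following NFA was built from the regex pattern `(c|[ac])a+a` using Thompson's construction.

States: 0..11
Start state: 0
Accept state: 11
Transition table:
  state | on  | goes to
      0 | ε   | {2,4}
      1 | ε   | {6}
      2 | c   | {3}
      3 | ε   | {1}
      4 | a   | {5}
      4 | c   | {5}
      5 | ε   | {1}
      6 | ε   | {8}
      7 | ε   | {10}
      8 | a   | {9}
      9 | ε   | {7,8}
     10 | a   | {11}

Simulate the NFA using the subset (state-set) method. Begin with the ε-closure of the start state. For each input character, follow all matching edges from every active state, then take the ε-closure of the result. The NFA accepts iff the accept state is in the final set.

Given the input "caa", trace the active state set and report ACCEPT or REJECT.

Answer: ACCEPT

Steps:
initial (ε-close {0}): {0,2,4}
'c' @ 1: {1,3,5,6,8}
'a' @ 2: {7,8,9,10}
'a' @ 3: {7,8,9,10,11}  [accepting]
after full input: {7,8,9,10,11}  (accept=11 in)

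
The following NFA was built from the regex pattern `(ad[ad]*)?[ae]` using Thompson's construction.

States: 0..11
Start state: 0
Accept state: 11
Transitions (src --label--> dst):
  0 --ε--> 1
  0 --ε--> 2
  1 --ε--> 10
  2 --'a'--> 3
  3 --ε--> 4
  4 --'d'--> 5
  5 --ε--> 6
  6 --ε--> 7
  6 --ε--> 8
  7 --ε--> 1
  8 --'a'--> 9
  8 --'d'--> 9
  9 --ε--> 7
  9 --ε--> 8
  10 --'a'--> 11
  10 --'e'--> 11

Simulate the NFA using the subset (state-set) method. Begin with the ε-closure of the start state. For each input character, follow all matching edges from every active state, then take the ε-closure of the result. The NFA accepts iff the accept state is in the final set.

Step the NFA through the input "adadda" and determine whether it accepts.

S₀ = ε-closure({0}) = {0,1,2,10}
'a' @ 1: {3,4,11}  (accept∈set)
'd' @ 2: {1,5,6,7,8,10}
'a' @ 3: {1,7,8,9,10,11}  (accept∈set)
'd' @ 4: {1,7,8,9,10}
'd' @ 5: {1,7,8,9,10}
'a' @ 6: {1,7,8,9,10,11}  (accept∈set)
after full input: {1,7,8,9,10,11}  (accept=11 in)

Answer: ACCEPT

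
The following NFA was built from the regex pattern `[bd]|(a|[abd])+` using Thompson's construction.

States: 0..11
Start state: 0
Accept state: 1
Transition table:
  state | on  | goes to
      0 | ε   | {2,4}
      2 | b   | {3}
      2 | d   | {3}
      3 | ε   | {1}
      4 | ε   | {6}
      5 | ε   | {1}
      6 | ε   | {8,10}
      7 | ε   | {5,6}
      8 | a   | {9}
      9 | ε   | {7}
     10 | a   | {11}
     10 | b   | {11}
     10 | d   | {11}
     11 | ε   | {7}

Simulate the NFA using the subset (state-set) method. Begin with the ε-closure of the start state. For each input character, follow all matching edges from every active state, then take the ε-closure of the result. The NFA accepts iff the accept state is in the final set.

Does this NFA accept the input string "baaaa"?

Answer: ACCEPT

Steps:
start: ε-closure({0}) = {0,2,4,6,8,10}
'b' @ 1: {1,3,5,6,7,8,10,11}  (accept∈set)
'a' @ 2: {1,5,6,7,8,9,10,11}  (accept∈set)
'a' @ 3: {1,5,6,7,8,9,10,11}  (accept∈set)
'a' @ 4: {1,5,6,7,8,9,10,11}  (accept∈set)
'a' @ 5: {1,5,6,7,8,9,10,11}  (accept∈set)
final: {1,5,6,7,8,9,10,11}; accept 1 in set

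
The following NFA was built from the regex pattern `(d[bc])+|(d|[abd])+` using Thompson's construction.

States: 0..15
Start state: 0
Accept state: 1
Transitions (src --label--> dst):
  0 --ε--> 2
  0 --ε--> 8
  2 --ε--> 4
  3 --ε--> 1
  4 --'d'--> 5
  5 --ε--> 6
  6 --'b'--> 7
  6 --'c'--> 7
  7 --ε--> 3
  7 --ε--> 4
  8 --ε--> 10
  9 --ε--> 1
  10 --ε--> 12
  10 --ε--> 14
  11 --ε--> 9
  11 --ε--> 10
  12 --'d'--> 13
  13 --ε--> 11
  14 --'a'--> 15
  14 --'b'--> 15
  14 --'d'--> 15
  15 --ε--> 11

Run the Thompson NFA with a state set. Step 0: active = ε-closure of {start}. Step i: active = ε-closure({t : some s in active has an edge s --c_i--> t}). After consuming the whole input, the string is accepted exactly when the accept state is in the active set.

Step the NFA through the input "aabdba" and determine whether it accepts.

initial (ε-close {0}): {0,2,4,8,10,12,14}
'a' @ 1: {1,9,10,11,12,14,15}  (accept∈set)
'a' @ 2: {1,9,10,11,12,14,15}  (accept∈set)
'b' @ 3: {1,9,10,11,12,14,15}  (accept∈set)
'd' @ 4: {1,9,10,11,12,13,14,15}  (accept∈set)
'b' @ 5: {1,9,10,11,12,14,15}  (accept∈set)
'a' @ 6: {1,9,10,11,12,14,15}  (accept∈set)
end set {1,9,10,11,12,14,15} — state 1 in

Answer: ACCEPT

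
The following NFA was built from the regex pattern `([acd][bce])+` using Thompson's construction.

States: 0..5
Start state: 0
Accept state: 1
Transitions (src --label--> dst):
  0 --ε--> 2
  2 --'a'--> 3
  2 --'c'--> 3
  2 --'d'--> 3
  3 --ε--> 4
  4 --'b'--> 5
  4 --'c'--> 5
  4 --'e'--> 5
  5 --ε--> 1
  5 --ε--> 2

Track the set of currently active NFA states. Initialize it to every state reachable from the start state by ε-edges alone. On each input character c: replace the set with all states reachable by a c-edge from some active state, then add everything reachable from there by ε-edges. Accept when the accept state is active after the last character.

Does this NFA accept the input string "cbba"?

Answer: REJECT

Trace:
initial (ε-close {0}): {0,2}
'c' @ 1: {3,4}
'b' @ 2: {1,2,5}  ✓accept
'b' @ 3: {}  — dead — no transitions
rest 'a' ignored (set empty)
after full input: {}  (accept=1 not in)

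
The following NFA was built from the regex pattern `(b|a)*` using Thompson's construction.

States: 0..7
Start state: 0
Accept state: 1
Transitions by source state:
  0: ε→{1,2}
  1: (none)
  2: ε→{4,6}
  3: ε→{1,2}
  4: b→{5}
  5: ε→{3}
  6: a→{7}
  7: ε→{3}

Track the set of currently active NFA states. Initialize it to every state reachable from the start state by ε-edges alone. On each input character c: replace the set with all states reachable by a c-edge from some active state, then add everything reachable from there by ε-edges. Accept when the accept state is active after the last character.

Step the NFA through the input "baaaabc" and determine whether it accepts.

initial (ε-close {0}): {0,1,2,4,6}
'b' @ 1: {1,2,3,4,5,6}  [accepting]
'a' @ 2: {1,2,3,4,6,7}  [accepting]
'a' @ 3: {1,2,3,4,6,7}  [accepting]
'a' @ 4: {1,2,3,4,6,7}  [accepting]
'a' @ 5: {1,2,3,4,6,7}  [accepting]
'b' @ 6: {1,2,3,4,5,6}  [accepting]
'c' @ 7: {}  — no active states
final: {}; accept 1 not in set

Answer: REJECT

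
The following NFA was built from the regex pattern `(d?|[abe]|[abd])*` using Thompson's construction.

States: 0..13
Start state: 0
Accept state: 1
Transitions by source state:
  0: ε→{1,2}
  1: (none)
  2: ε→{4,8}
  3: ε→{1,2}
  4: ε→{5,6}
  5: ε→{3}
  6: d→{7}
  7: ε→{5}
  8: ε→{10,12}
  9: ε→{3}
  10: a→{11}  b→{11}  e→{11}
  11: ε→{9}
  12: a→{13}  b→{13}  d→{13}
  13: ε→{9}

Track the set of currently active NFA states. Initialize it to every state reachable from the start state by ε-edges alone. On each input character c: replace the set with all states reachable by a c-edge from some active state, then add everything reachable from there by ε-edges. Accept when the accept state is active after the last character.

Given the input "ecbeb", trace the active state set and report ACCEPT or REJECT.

initial (ε-close {0}): {0,1,2,3,4,5,6,8,10,12}
'e' @ 1: {1,2,3,4,5,6,8,9,10,11,12}  ✓accept
'c' @ 2: {}  — state set empty
rest 'beb' ignored (set empty)
after full input: {}  (accept=1 not in)

Answer: REJECT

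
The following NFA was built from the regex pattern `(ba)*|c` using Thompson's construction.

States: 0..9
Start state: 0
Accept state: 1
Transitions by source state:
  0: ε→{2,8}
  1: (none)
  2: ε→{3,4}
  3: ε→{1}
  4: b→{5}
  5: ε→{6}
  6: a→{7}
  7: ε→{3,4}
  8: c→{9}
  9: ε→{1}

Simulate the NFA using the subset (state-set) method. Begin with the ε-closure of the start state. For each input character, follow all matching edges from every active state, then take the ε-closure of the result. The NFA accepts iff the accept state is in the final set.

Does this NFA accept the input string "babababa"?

Answer: ACCEPT

Trace:
start: ε-closure({0}) = {0,1,2,3,4,8}
'b' @ 1: {5,6}
'a' @ 2: {1,3,4,7}  (accept∈set)
'b' @ 3: {5,6}
'a' @ 4: {1,3,4,7}  (accept∈set)
'b' @ 5: {5,6}
'a' @ 6: {1,3,4,7}  (accept∈set)
'b' @ 7: {5,6}
'a' @ 8: {1,3,4,7}  (accept∈set)
final: {1,3,4,7}; accept 1 in set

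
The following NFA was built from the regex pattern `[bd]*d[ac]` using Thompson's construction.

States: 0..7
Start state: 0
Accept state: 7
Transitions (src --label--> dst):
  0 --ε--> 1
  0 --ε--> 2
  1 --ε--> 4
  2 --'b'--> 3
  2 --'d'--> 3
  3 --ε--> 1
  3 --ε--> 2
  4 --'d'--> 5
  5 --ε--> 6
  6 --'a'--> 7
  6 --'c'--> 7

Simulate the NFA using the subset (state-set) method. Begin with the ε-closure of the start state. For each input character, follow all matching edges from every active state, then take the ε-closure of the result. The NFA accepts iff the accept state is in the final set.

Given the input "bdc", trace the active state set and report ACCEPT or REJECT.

Answer: ACCEPT

Derivation:
S₀ = ε-closure({0}) = {0,1,2,4}
'b' @ 1: {1,2,3,4}
'd' @ 2: {1,2,3,4,5,6}
'c' @ 3: {7}  (accept∈set)
end set {7} — state 7 in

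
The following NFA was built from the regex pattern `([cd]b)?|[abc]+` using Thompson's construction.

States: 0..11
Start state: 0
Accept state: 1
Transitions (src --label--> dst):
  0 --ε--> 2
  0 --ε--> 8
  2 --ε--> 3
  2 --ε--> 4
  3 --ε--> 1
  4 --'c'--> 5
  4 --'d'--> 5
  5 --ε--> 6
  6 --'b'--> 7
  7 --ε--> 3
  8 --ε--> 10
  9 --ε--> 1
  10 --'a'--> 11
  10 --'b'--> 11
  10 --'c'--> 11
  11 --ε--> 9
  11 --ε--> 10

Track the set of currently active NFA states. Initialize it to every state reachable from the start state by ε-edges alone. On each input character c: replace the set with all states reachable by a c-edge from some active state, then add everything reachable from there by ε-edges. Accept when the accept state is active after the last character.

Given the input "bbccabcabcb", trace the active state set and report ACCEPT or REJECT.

start: ε-closure({0}) = {0,1,2,3,4,8,10}
'b' @ 1: {1,9,10,11}  ✓accept
'b' @ 2: {1,9,10,11}  ✓accept
'c' @ 3: {1,9,10,11}  ✓accept
'c' @ 4: {1,9,10,11}  ✓accept
'a' @ 5: {1,9,10,11}  ✓accept
'b' @ 6: {1,9,10,11}  ✓accept
'c' @ 7: {1,9,10,11}  ✓accept
'a' @ 8: {1,9,10,11}  ✓accept
'b' @ 9: {1,9,10,11}  ✓accept
'c' @ 10: {1,9,10,11}  ✓accept
'b' @ 11: {1,9,10,11}  ✓accept
final: {1,9,10,11}; accept 1 in set

Answer: ACCEPT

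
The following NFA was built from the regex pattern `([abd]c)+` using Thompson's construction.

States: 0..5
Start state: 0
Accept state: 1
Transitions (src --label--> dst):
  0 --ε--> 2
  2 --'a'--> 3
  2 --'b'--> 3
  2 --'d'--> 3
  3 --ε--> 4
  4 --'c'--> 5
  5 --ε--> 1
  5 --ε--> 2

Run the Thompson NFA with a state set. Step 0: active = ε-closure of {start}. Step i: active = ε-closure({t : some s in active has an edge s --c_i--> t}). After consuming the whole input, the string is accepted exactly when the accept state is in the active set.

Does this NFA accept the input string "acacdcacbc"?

initial (ε-close {0}): {0,2}
'a' @ 1: {3,4}
'c' @ 2: {1,2,5}  ✓accept
'a' @ 3: {3,4}
'c' @ 4: {1,2,5}  ✓accept
'd' @ 5: {3,4}
'c' @ 6: {1,2,5}  ✓accept
'a' @ 7: {3,4}
'c' @ 8: {1,2,5}  ✓accept
'b' @ 9: {3,4}
'c' @ 10: {1,2,5}  ✓accept
end set {1,2,5} — state 1 in

Answer: ACCEPT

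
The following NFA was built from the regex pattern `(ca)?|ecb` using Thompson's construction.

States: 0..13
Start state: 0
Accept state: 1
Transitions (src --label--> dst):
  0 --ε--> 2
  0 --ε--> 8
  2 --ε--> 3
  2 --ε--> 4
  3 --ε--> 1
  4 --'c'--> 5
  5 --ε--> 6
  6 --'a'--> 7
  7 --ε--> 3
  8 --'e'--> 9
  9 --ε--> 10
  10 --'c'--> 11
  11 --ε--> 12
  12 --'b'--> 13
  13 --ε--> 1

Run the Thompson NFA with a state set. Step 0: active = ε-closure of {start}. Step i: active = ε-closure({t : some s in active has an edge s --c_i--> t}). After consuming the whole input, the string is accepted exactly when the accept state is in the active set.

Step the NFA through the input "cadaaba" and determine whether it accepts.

start: ε-closure({0}) = {0,1,2,3,4,8}
'c' @ 1: {5,6}
'a' @ 2: {1,3,7}  ✓accept
'd' @ 3: {}  — dead — no transitions
rest 'aaba' ignored (set empty)
end set {} — state 1 not in

Answer: REJECT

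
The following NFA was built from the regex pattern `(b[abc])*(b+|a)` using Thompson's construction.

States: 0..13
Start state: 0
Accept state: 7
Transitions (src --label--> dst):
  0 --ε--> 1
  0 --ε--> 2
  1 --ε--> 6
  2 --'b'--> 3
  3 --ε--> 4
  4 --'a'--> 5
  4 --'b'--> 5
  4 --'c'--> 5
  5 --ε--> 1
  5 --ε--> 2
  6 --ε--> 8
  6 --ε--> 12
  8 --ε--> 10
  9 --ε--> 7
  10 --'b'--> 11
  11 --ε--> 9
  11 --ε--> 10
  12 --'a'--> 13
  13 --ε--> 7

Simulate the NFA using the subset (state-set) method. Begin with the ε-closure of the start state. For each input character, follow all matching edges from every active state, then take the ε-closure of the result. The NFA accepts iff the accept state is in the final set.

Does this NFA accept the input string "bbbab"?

Answer: ACCEPT

Trace:
initial (ε-close {0}): {0,1,2,6,8,10,12}
'b' @ 1: {3,4,7,9,10,11}  [accepting]
'b' @ 2: {1,2,5,6,7,8,9,10,11,12}  [accepting]
'b' @ 3: {3,4,7,9,10,11}  [accepting]
'a' @ 4: {1,2,5,6,8,10,12}
'b' @ 5: {3,4,7,9,10,11}  [accepting]
after full input: {3,4,7,9,10,11}  (accept=7 in)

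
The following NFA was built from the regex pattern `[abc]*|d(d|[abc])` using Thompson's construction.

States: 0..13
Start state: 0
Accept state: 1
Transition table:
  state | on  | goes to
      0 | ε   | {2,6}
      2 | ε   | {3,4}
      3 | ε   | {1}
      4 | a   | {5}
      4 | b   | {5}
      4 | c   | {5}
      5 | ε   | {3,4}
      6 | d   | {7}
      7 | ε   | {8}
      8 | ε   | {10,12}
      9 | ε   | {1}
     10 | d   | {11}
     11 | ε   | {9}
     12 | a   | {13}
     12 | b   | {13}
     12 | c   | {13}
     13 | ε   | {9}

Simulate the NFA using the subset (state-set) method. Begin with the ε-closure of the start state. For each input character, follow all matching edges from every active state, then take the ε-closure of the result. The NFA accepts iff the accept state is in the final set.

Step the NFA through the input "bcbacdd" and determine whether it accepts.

initial (ε-close {0}): {0,1,2,3,4,6}
'b' @ 1: {1,3,4,5}  ✓accept
'c' @ 2: {1,3,4,5}  ✓accept
'b' @ 3: {1,3,4,5}  ✓accept
'a' @ 4: {1,3,4,5}  ✓accept
'c' @ 5: {1,3,4,5}  ✓accept
'd' @ 6: {}  — no active states
rest 'd' ignored (set empty)
end set {} — state 1 not in

Answer: REJECT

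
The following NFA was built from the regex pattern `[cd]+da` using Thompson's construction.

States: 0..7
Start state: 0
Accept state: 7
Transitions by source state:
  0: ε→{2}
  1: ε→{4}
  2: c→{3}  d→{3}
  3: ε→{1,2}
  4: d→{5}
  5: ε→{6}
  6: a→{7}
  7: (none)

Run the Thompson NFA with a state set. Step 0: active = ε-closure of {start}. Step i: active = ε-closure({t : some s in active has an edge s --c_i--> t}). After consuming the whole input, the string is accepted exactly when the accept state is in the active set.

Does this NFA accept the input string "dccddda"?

Answer: ACCEPT

Steps:
start: ε-closure({0}) = {0,2}
'd' @ 1: {1,2,3,4}
'c' @ 2: {1,2,3,4}
'c' @ 3: {1,2,3,4}
'd' @ 4: {1,2,3,4,5,6}
'd' @ 5: {1,2,3,4,5,6}
'd' @ 6: {1,2,3,4,5,6}
'a' @ 7: {7}  ✓accept
end set {7} — state 7 in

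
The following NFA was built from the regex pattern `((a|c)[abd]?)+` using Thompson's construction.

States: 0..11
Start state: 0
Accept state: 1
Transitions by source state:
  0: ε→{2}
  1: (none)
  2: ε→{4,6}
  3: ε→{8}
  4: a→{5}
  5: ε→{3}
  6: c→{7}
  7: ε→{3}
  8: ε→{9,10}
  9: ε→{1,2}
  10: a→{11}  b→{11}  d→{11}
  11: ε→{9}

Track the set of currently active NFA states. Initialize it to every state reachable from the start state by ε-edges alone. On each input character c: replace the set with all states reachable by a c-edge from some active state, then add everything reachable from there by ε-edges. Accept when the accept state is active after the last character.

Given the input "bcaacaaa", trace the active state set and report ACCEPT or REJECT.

Answer: REJECT

Derivation:
initial (ε-close {0}): {0,2,4,6}
'b' @ 1: {}  — dead — no transitions
rest 'caacaaa' ignored (set empty)
end set {} — state 1 not in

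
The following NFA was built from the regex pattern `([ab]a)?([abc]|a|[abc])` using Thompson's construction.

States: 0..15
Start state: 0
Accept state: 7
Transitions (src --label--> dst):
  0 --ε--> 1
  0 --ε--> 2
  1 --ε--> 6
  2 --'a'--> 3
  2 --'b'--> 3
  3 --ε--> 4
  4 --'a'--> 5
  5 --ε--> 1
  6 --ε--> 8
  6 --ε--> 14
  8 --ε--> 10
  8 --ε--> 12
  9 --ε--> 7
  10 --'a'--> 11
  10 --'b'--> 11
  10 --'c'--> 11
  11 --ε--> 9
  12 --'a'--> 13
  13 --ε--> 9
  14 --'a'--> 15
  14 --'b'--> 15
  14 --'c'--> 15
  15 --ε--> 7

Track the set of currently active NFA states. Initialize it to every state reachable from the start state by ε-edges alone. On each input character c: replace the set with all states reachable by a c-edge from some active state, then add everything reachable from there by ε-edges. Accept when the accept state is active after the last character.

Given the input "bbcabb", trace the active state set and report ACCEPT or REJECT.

Answer: REJECT

Trace:
S₀ = ε-closure({0}) = {0,1,2,6,8,10,12,14}
'b' @ 1: {3,4,7,9,11,15}  [accepting]
'b' @ 2: {}  — dead — no transitions
rest 'cabb' ignored (set empty)
final: {}; accept 7 not in set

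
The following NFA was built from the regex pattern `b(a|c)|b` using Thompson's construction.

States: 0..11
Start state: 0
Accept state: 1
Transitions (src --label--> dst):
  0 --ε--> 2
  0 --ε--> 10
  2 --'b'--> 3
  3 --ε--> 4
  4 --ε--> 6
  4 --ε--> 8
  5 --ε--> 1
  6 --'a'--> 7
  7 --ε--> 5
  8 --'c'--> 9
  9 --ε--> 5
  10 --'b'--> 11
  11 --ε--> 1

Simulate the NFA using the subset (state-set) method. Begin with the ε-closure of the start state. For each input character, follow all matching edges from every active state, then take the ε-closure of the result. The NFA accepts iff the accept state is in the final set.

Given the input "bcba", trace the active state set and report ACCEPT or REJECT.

S₀ = ε-closure({0}) = {0,2,10}
'b' @ 1: {1,3,4,6,8,11}  [accepting]
'c' @ 2: {1,5,9}  [accepting]
'b' @ 3: {}  — no active states
rest 'a' ignored (set empty)
after full input: {}  (accept=1 not in)

Answer: REJECT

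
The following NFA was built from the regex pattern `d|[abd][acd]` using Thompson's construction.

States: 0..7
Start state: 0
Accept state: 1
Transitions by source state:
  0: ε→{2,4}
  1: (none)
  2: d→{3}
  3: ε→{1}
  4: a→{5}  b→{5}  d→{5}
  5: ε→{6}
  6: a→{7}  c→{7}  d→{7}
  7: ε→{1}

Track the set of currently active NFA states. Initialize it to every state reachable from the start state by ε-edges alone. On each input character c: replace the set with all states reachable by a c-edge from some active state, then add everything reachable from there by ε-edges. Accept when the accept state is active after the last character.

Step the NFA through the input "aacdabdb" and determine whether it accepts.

Answer: REJECT

Steps:
initial (ε-close {0}): {0,2,4}
'a' @ 1: {5,6}
'a' @ 2: {1,7}  (accept∈set)
'c' @ 3: {}  — dead — no transitions
rest 'dabdb' ignored (set empty)
end set {} — state 1 not in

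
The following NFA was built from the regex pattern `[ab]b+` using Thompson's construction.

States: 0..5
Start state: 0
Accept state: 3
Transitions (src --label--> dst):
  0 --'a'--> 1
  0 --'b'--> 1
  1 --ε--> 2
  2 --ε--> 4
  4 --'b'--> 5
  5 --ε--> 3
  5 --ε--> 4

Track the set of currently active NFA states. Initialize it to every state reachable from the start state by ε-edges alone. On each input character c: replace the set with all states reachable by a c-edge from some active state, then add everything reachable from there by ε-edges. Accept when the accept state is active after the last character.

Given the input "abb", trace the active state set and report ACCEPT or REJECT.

start: ε-closure({0}) = {0}
'a' @ 1: {1,2,4}
'b' @ 2: {3,4,5}  [accepting]
'b' @ 3: {3,4,5}  [accepting]
end set {3,4,5} — state 3 in

Answer: ACCEPT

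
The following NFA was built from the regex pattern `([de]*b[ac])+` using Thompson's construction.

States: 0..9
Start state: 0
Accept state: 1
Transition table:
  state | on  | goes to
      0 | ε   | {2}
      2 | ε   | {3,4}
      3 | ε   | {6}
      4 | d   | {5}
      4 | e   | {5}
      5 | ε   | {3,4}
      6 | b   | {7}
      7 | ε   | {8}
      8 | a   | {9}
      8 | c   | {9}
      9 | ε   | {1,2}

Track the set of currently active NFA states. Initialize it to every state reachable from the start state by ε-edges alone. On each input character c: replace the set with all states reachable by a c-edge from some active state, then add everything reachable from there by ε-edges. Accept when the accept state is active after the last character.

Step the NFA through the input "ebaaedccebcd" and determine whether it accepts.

Answer: REJECT

Steps:
initial (ε-close {0}): {0,2,3,4,6}
'e' @ 1: {3,4,5,6}
'b' @ 2: {7,8}
'a' @ 3: {1,2,3,4,6,9}  ✓accept
'a' @ 4: {}  — no active states
rest 'edccebcd' ignored (set empty)
final: {}; accept 1 not in set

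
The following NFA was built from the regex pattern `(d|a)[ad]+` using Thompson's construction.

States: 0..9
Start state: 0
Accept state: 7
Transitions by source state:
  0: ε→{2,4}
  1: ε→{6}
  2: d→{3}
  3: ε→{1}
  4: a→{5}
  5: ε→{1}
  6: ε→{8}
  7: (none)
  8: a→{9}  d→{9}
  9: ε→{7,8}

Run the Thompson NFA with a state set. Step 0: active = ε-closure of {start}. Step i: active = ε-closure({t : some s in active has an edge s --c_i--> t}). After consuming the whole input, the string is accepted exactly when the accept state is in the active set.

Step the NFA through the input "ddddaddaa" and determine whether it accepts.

initial (ε-close {0}): {0,2,4}
'd' @ 1: {1,3,6,8}
'd' @ 2: {7,8,9}  ✓accept
'd' @ 3: {7,8,9}  ✓accept
'd' @ 4: {7,8,9}  ✓accept
'a' @ 5: {7,8,9}  ✓accept
'd' @ 6: {7,8,9}  ✓accept
'd' @ 7: {7,8,9}  ✓accept
'a' @ 8: {7,8,9}  ✓accept
'a' @ 9: {7,8,9}  ✓accept
final: {7,8,9}; accept 7 in set

Answer: ACCEPT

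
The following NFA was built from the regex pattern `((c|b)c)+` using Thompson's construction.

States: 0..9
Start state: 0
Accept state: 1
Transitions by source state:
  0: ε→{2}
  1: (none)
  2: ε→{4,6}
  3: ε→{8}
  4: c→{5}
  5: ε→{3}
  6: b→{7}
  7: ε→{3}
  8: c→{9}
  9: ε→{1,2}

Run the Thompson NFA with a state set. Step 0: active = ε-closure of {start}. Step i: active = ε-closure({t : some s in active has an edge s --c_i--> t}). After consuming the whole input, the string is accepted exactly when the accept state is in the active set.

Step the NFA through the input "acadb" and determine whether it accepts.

start: ε-closure({0}) = {0,2,4,6}
'a' @ 1: {}  — no active states
rest 'cadb' ignored (set empty)
end set {} — state 1 not in

Answer: REJECT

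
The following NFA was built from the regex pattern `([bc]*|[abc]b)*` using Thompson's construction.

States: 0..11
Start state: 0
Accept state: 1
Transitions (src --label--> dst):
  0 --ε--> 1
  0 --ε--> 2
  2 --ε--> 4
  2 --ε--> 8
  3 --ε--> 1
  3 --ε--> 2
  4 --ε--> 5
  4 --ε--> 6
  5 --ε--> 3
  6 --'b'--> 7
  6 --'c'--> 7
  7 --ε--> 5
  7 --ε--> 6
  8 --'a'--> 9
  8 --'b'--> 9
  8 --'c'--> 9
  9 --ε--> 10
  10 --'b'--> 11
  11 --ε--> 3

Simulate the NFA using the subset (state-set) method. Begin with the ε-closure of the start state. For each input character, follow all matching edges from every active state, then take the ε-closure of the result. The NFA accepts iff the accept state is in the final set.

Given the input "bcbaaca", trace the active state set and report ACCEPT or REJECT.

Answer: REJECT

Derivation:
S₀ = ε-closure({0}) = {0,1,2,3,4,5,6,8}
'b' @ 1: {1,2,3,4,5,6,7,8,9,10}  ✓accept
'c' @ 2: {1,2,3,4,5,6,7,8,9,10}  ✓accept
'b' @ 3: {1,2,3,4,5,6,7,8,9,10,11}  ✓accept
'a' @ 4: {9,10}
'a' @ 5: {}  — state set empty
rest 'ca' ignored (set empty)
after full input: {}  (accept=1 not in)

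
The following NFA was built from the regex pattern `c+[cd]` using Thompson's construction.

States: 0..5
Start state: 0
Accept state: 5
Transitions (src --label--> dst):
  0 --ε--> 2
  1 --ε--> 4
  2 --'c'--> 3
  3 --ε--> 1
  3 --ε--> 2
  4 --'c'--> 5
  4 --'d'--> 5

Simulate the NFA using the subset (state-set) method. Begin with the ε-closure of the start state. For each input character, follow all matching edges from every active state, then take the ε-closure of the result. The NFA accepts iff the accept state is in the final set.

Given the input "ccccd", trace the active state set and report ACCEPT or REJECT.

start: ε-closure({0}) = {0,2}
'c' @ 1: {1,2,3,4}
'c' @ 2: {1,2,3,4,5}  (accept∈set)
'c' @ 3: {1,2,3,4,5}  (accept∈set)
'c' @ 4: {1,2,3,4,5}  (accept∈set)
'd' @ 5: {5}  (accept∈set)
end set {5} — state 5 in

Answer: ACCEPT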